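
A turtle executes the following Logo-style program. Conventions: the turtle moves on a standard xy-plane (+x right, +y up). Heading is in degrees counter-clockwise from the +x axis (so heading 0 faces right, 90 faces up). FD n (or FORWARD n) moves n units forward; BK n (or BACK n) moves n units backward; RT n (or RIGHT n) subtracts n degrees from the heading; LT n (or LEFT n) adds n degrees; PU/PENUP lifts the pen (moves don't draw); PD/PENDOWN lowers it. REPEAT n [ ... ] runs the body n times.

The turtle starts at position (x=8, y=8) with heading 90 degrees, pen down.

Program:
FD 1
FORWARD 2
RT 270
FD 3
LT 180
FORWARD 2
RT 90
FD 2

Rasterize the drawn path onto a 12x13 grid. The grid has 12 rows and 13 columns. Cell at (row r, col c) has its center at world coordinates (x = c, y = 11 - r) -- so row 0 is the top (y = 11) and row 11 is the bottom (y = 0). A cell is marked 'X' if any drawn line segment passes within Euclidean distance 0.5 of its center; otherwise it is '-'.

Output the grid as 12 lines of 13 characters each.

Answer: -----XXXX----
-------XX----
-------XX----
--------X----
-------------
-------------
-------------
-------------
-------------
-------------
-------------
-------------

Derivation:
Segment 0: (8,8) -> (8,9)
Segment 1: (8,9) -> (8,11)
Segment 2: (8,11) -> (5,11)
Segment 3: (5,11) -> (7,11)
Segment 4: (7,11) -> (7,9)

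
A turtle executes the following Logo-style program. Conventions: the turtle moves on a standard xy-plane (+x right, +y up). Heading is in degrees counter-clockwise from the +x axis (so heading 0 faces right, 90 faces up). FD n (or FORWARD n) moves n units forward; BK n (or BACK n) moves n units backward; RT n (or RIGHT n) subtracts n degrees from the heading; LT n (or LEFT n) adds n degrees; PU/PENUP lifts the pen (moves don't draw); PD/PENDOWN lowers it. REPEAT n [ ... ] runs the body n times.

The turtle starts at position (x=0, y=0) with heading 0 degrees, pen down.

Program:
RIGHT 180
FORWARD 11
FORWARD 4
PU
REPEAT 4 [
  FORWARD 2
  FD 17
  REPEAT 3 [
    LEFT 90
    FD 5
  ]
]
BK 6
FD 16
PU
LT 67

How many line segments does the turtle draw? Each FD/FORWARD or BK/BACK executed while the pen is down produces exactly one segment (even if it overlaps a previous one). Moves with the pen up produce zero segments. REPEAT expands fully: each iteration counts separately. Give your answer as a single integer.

Executing turtle program step by step:
Start: pos=(0,0), heading=0, pen down
RT 180: heading 0 -> 180
FD 11: (0,0) -> (-11,0) [heading=180, draw]
FD 4: (-11,0) -> (-15,0) [heading=180, draw]
PU: pen up
REPEAT 4 [
  -- iteration 1/4 --
  FD 2: (-15,0) -> (-17,0) [heading=180, move]
  FD 17: (-17,0) -> (-34,0) [heading=180, move]
  REPEAT 3 [
    -- iteration 1/3 --
    LT 90: heading 180 -> 270
    FD 5: (-34,0) -> (-34,-5) [heading=270, move]
    -- iteration 2/3 --
    LT 90: heading 270 -> 0
    FD 5: (-34,-5) -> (-29,-5) [heading=0, move]
    -- iteration 3/3 --
    LT 90: heading 0 -> 90
    FD 5: (-29,-5) -> (-29,0) [heading=90, move]
  ]
  -- iteration 2/4 --
  FD 2: (-29,0) -> (-29,2) [heading=90, move]
  FD 17: (-29,2) -> (-29,19) [heading=90, move]
  REPEAT 3 [
    -- iteration 1/3 --
    LT 90: heading 90 -> 180
    FD 5: (-29,19) -> (-34,19) [heading=180, move]
    -- iteration 2/3 --
    LT 90: heading 180 -> 270
    FD 5: (-34,19) -> (-34,14) [heading=270, move]
    -- iteration 3/3 --
    LT 90: heading 270 -> 0
    FD 5: (-34,14) -> (-29,14) [heading=0, move]
  ]
  -- iteration 3/4 --
  FD 2: (-29,14) -> (-27,14) [heading=0, move]
  FD 17: (-27,14) -> (-10,14) [heading=0, move]
  REPEAT 3 [
    -- iteration 1/3 --
    LT 90: heading 0 -> 90
    FD 5: (-10,14) -> (-10,19) [heading=90, move]
    -- iteration 2/3 --
    LT 90: heading 90 -> 180
    FD 5: (-10,19) -> (-15,19) [heading=180, move]
    -- iteration 3/3 --
    LT 90: heading 180 -> 270
    FD 5: (-15,19) -> (-15,14) [heading=270, move]
  ]
  -- iteration 4/4 --
  FD 2: (-15,14) -> (-15,12) [heading=270, move]
  FD 17: (-15,12) -> (-15,-5) [heading=270, move]
  REPEAT 3 [
    -- iteration 1/3 --
    LT 90: heading 270 -> 0
    FD 5: (-15,-5) -> (-10,-5) [heading=0, move]
    -- iteration 2/3 --
    LT 90: heading 0 -> 90
    FD 5: (-10,-5) -> (-10,0) [heading=90, move]
    -- iteration 3/3 --
    LT 90: heading 90 -> 180
    FD 5: (-10,0) -> (-15,0) [heading=180, move]
  ]
]
BK 6: (-15,0) -> (-9,0) [heading=180, move]
FD 16: (-9,0) -> (-25,0) [heading=180, move]
PU: pen up
LT 67: heading 180 -> 247
Final: pos=(-25,0), heading=247, 2 segment(s) drawn
Segments drawn: 2

Answer: 2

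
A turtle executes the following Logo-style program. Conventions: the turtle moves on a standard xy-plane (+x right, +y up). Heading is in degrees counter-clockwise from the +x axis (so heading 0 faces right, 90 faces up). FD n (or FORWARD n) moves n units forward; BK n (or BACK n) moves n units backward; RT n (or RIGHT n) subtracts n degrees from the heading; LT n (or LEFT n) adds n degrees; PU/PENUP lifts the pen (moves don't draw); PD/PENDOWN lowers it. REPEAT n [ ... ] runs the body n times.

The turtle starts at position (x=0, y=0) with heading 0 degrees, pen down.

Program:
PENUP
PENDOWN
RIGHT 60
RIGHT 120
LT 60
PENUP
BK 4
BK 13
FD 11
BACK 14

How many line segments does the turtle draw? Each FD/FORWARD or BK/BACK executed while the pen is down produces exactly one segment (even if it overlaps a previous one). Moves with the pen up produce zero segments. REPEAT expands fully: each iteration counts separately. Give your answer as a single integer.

Answer: 0

Derivation:
Executing turtle program step by step:
Start: pos=(0,0), heading=0, pen down
PU: pen up
PD: pen down
RT 60: heading 0 -> 300
RT 120: heading 300 -> 180
LT 60: heading 180 -> 240
PU: pen up
BK 4: (0,0) -> (2,3.464) [heading=240, move]
BK 13: (2,3.464) -> (8.5,14.722) [heading=240, move]
FD 11: (8.5,14.722) -> (3,5.196) [heading=240, move]
BK 14: (3,5.196) -> (10,17.321) [heading=240, move]
Final: pos=(10,17.321), heading=240, 0 segment(s) drawn
Segments drawn: 0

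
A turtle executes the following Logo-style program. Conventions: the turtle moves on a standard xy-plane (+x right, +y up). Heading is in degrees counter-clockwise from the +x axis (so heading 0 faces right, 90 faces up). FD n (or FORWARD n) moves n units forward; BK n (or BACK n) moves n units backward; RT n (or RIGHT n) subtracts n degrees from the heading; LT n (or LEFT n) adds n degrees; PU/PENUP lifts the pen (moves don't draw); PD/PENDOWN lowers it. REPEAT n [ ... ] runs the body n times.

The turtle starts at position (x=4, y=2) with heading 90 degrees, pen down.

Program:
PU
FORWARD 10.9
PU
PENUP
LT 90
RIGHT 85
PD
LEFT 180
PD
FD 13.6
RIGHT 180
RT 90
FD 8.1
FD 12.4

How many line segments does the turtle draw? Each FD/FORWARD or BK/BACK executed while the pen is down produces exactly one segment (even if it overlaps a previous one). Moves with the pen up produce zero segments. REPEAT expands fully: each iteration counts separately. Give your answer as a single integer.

Answer: 3

Derivation:
Executing turtle program step by step:
Start: pos=(4,2), heading=90, pen down
PU: pen up
FD 10.9: (4,2) -> (4,12.9) [heading=90, move]
PU: pen up
PU: pen up
LT 90: heading 90 -> 180
RT 85: heading 180 -> 95
PD: pen down
LT 180: heading 95 -> 275
PD: pen down
FD 13.6: (4,12.9) -> (5.185,-0.648) [heading=275, draw]
RT 180: heading 275 -> 95
RT 90: heading 95 -> 5
FD 8.1: (5.185,-0.648) -> (13.254,0.058) [heading=5, draw]
FD 12.4: (13.254,0.058) -> (25.607,1.138) [heading=5, draw]
Final: pos=(25.607,1.138), heading=5, 3 segment(s) drawn
Segments drawn: 3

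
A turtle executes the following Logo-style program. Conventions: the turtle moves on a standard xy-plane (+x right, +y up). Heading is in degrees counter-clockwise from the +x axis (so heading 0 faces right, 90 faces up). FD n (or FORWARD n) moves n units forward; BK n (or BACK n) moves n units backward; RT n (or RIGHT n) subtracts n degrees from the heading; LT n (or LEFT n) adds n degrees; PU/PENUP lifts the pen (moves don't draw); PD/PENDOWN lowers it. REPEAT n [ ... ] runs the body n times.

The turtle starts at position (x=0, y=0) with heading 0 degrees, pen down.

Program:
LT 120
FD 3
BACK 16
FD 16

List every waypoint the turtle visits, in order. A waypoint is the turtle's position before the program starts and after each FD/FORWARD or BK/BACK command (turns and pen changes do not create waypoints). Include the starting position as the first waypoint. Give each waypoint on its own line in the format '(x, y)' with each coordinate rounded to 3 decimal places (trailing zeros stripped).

Answer: (0, 0)
(-1.5, 2.598)
(6.5, -11.258)
(-1.5, 2.598)

Derivation:
Executing turtle program step by step:
Start: pos=(0,0), heading=0, pen down
LT 120: heading 0 -> 120
FD 3: (0,0) -> (-1.5,2.598) [heading=120, draw]
BK 16: (-1.5,2.598) -> (6.5,-11.258) [heading=120, draw]
FD 16: (6.5,-11.258) -> (-1.5,2.598) [heading=120, draw]
Final: pos=(-1.5,2.598), heading=120, 3 segment(s) drawn
Waypoints (4 total):
(0, 0)
(-1.5, 2.598)
(6.5, -11.258)
(-1.5, 2.598)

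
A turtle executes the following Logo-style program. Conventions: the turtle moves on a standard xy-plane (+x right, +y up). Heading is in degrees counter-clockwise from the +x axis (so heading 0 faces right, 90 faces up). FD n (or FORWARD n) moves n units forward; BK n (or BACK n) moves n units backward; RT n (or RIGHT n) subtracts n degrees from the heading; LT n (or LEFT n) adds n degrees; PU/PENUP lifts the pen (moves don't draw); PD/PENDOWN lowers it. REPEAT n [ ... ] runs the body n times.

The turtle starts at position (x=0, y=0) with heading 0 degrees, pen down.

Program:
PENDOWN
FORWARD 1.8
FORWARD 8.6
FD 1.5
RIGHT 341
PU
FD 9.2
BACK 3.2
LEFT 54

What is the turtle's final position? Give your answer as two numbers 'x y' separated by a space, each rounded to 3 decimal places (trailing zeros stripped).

Executing turtle program step by step:
Start: pos=(0,0), heading=0, pen down
PD: pen down
FD 1.8: (0,0) -> (1.8,0) [heading=0, draw]
FD 8.6: (1.8,0) -> (10.4,0) [heading=0, draw]
FD 1.5: (10.4,0) -> (11.9,0) [heading=0, draw]
RT 341: heading 0 -> 19
PU: pen up
FD 9.2: (11.9,0) -> (20.599,2.995) [heading=19, move]
BK 3.2: (20.599,2.995) -> (17.573,1.953) [heading=19, move]
LT 54: heading 19 -> 73
Final: pos=(17.573,1.953), heading=73, 3 segment(s) drawn

Answer: 17.573 1.953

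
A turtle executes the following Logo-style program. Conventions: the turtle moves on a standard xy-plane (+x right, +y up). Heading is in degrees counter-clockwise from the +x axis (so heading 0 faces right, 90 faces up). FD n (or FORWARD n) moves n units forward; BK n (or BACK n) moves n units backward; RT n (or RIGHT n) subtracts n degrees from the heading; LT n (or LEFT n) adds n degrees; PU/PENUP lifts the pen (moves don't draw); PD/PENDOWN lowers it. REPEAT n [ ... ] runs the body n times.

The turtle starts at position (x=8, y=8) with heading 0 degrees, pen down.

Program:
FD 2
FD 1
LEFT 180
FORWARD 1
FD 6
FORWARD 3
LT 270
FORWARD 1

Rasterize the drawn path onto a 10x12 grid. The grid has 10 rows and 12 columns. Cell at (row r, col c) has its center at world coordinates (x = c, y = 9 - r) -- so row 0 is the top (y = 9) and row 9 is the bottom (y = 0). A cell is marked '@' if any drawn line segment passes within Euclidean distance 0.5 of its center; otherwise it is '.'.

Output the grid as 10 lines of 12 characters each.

Segment 0: (8,8) -> (10,8)
Segment 1: (10,8) -> (11,8)
Segment 2: (11,8) -> (10,8)
Segment 3: (10,8) -> (4,8)
Segment 4: (4,8) -> (1,8)
Segment 5: (1,8) -> (1,9)

Answer: .@..........
.@@@@@@@@@@@
............
............
............
............
............
............
............
............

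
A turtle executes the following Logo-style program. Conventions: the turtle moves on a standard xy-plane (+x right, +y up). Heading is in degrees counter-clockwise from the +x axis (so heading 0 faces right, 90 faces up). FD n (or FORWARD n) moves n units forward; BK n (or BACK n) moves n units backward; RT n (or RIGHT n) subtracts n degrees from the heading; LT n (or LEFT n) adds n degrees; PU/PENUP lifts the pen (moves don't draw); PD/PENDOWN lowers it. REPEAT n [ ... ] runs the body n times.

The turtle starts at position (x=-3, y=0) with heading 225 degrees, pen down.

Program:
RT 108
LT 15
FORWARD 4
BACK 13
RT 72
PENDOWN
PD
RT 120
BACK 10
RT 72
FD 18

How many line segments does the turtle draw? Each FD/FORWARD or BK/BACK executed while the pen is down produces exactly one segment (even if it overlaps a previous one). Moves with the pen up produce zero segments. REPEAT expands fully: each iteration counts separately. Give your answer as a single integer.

Executing turtle program step by step:
Start: pos=(-3,0), heading=225, pen down
RT 108: heading 225 -> 117
LT 15: heading 117 -> 132
FD 4: (-3,0) -> (-5.677,2.973) [heading=132, draw]
BK 13: (-5.677,2.973) -> (3.022,-6.688) [heading=132, draw]
RT 72: heading 132 -> 60
PD: pen down
PD: pen down
RT 120: heading 60 -> 300
BK 10: (3.022,-6.688) -> (-1.978,1.972) [heading=300, draw]
RT 72: heading 300 -> 228
FD 18: (-1.978,1.972) -> (-14.022,-11.405) [heading=228, draw]
Final: pos=(-14.022,-11.405), heading=228, 4 segment(s) drawn
Segments drawn: 4

Answer: 4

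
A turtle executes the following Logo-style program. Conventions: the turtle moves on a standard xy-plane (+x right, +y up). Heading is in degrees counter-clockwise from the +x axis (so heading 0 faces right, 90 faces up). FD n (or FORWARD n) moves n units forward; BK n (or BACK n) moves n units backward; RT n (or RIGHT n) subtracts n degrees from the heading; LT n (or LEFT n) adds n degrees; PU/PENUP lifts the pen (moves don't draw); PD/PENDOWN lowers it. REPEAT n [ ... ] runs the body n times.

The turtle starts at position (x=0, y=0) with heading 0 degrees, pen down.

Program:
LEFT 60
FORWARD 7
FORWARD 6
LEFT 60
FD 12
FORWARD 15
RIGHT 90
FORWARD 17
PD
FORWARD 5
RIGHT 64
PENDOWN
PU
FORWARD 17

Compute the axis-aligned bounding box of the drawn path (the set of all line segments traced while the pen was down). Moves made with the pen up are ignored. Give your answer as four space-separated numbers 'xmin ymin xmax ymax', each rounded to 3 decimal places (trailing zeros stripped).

Answer: -7 0 12.053 45.641

Derivation:
Executing turtle program step by step:
Start: pos=(0,0), heading=0, pen down
LT 60: heading 0 -> 60
FD 7: (0,0) -> (3.5,6.062) [heading=60, draw]
FD 6: (3.5,6.062) -> (6.5,11.258) [heading=60, draw]
LT 60: heading 60 -> 120
FD 12: (6.5,11.258) -> (0.5,21.651) [heading=120, draw]
FD 15: (0.5,21.651) -> (-7,34.641) [heading=120, draw]
RT 90: heading 120 -> 30
FD 17: (-7,34.641) -> (7.722,43.141) [heading=30, draw]
PD: pen down
FD 5: (7.722,43.141) -> (12.053,45.641) [heading=30, draw]
RT 64: heading 30 -> 326
PD: pen down
PU: pen up
FD 17: (12.053,45.641) -> (26.146,36.135) [heading=326, move]
Final: pos=(26.146,36.135), heading=326, 6 segment(s) drawn

Segment endpoints: x in {-7, 0, 0.5, 3.5, 6.5, 7.722, 12.053}, y in {0, 6.062, 11.258, 21.651, 34.641, 43.141, 45.641}
xmin=-7, ymin=0, xmax=12.053, ymax=45.641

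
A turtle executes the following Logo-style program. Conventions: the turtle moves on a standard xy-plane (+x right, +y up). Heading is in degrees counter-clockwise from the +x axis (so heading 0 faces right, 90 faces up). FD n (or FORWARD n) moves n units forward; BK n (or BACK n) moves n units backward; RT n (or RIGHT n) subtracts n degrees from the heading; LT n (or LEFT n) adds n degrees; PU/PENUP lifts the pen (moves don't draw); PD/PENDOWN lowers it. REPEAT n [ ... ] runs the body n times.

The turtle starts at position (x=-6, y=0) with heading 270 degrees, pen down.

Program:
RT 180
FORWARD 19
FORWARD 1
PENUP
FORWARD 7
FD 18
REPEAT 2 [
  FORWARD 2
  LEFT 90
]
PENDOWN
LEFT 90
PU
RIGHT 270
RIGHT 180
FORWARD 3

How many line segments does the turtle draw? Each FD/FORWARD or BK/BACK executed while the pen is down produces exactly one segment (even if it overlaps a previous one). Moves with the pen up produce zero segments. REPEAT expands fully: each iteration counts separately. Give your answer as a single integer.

Answer: 2

Derivation:
Executing turtle program step by step:
Start: pos=(-6,0), heading=270, pen down
RT 180: heading 270 -> 90
FD 19: (-6,0) -> (-6,19) [heading=90, draw]
FD 1: (-6,19) -> (-6,20) [heading=90, draw]
PU: pen up
FD 7: (-6,20) -> (-6,27) [heading=90, move]
FD 18: (-6,27) -> (-6,45) [heading=90, move]
REPEAT 2 [
  -- iteration 1/2 --
  FD 2: (-6,45) -> (-6,47) [heading=90, move]
  LT 90: heading 90 -> 180
  -- iteration 2/2 --
  FD 2: (-6,47) -> (-8,47) [heading=180, move]
  LT 90: heading 180 -> 270
]
PD: pen down
LT 90: heading 270 -> 0
PU: pen up
RT 270: heading 0 -> 90
RT 180: heading 90 -> 270
FD 3: (-8,47) -> (-8,44) [heading=270, move]
Final: pos=(-8,44), heading=270, 2 segment(s) drawn
Segments drawn: 2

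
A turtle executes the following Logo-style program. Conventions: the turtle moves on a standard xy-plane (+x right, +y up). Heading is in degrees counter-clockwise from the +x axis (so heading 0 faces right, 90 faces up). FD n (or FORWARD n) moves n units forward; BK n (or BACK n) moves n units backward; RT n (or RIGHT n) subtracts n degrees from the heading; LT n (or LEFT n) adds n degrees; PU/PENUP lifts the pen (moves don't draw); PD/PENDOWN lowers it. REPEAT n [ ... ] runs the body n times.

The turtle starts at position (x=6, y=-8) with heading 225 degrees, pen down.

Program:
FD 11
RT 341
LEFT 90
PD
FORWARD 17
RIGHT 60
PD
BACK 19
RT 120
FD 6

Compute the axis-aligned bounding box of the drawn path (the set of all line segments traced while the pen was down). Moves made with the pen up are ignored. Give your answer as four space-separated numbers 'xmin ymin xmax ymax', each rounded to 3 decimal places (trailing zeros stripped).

Answer: -1.778 -23.23 13.501 -1.647

Derivation:
Executing turtle program step by step:
Start: pos=(6,-8), heading=225, pen down
FD 11: (6,-8) -> (-1.778,-15.778) [heading=225, draw]
RT 341: heading 225 -> 244
LT 90: heading 244 -> 334
PD: pen down
FD 17: (-1.778,-15.778) -> (13.501,-23.23) [heading=334, draw]
RT 60: heading 334 -> 274
PD: pen down
BK 19: (13.501,-23.23) -> (12.176,-4.277) [heading=274, draw]
RT 120: heading 274 -> 154
FD 6: (12.176,-4.277) -> (6.783,-1.647) [heading=154, draw]
Final: pos=(6.783,-1.647), heading=154, 4 segment(s) drawn

Segment endpoints: x in {-1.778, 6, 6.783, 12.176, 13.501}, y in {-23.23, -15.778, -8, -4.277, -1.647}
xmin=-1.778, ymin=-23.23, xmax=13.501, ymax=-1.647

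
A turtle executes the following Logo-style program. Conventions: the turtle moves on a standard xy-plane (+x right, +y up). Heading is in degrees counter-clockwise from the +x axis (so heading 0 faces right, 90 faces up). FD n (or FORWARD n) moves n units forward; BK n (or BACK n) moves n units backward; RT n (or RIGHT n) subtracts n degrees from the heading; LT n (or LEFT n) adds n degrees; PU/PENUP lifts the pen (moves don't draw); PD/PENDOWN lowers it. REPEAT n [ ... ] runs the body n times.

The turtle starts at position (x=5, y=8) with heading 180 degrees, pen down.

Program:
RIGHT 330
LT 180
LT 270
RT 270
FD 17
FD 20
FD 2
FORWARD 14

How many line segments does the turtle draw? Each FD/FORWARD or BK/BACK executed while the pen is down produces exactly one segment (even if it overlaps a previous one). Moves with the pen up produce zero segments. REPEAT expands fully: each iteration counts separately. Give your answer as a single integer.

Answer: 4

Derivation:
Executing turtle program step by step:
Start: pos=(5,8), heading=180, pen down
RT 330: heading 180 -> 210
LT 180: heading 210 -> 30
LT 270: heading 30 -> 300
RT 270: heading 300 -> 30
FD 17: (5,8) -> (19.722,16.5) [heading=30, draw]
FD 20: (19.722,16.5) -> (37.043,26.5) [heading=30, draw]
FD 2: (37.043,26.5) -> (38.775,27.5) [heading=30, draw]
FD 14: (38.775,27.5) -> (50.899,34.5) [heading=30, draw]
Final: pos=(50.899,34.5), heading=30, 4 segment(s) drawn
Segments drawn: 4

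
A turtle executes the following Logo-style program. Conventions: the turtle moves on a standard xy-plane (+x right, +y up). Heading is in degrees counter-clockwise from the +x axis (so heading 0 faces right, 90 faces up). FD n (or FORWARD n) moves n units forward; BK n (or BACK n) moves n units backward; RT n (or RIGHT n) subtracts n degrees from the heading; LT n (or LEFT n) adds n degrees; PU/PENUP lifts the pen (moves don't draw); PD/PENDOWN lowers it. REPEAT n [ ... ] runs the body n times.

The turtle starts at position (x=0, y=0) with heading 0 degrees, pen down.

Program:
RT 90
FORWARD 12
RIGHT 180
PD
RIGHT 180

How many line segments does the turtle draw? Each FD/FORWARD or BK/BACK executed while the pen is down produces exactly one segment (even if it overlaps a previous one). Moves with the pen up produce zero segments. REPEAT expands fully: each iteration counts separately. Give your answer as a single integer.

Answer: 1

Derivation:
Executing turtle program step by step:
Start: pos=(0,0), heading=0, pen down
RT 90: heading 0 -> 270
FD 12: (0,0) -> (0,-12) [heading=270, draw]
RT 180: heading 270 -> 90
PD: pen down
RT 180: heading 90 -> 270
Final: pos=(0,-12), heading=270, 1 segment(s) drawn
Segments drawn: 1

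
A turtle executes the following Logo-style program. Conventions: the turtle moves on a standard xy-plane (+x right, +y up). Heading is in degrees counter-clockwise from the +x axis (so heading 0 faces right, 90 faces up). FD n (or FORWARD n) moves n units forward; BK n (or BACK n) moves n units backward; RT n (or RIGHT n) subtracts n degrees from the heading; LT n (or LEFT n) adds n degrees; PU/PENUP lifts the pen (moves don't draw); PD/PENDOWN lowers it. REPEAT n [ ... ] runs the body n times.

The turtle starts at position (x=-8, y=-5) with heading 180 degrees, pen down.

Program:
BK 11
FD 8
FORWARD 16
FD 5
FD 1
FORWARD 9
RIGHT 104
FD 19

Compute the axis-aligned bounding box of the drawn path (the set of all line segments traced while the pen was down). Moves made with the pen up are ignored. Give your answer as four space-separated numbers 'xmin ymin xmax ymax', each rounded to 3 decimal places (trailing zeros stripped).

Answer: -36 -5 3 13.436

Derivation:
Executing turtle program step by step:
Start: pos=(-8,-5), heading=180, pen down
BK 11: (-8,-5) -> (3,-5) [heading=180, draw]
FD 8: (3,-5) -> (-5,-5) [heading=180, draw]
FD 16: (-5,-5) -> (-21,-5) [heading=180, draw]
FD 5: (-21,-5) -> (-26,-5) [heading=180, draw]
FD 1: (-26,-5) -> (-27,-5) [heading=180, draw]
FD 9: (-27,-5) -> (-36,-5) [heading=180, draw]
RT 104: heading 180 -> 76
FD 19: (-36,-5) -> (-31.403,13.436) [heading=76, draw]
Final: pos=(-31.403,13.436), heading=76, 7 segment(s) drawn

Segment endpoints: x in {-36, -31.403, -27, -26, -21, -8, -5, 3}, y in {-5, -5, -5, -5, -5, -5, 13.436}
xmin=-36, ymin=-5, xmax=3, ymax=13.436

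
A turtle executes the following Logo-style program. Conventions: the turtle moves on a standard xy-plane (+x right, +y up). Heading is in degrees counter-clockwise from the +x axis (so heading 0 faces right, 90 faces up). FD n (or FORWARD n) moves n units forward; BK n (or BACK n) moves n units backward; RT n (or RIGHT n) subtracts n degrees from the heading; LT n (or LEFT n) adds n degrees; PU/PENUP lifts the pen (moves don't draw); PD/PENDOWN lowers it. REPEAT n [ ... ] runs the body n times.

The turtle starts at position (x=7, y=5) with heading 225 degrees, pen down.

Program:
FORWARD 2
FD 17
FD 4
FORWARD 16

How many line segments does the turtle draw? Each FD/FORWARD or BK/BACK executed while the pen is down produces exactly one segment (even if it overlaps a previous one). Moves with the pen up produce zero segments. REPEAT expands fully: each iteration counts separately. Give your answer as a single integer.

Answer: 4

Derivation:
Executing turtle program step by step:
Start: pos=(7,5), heading=225, pen down
FD 2: (7,5) -> (5.586,3.586) [heading=225, draw]
FD 17: (5.586,3.586) -> (-6.435,-8.435) [heading=225, draw]
FD 4: (-6.435,-8.435) -> (-9.263,-11.263) [heading=225, draw]
FD 16: (-9.263,-11.263) -> (-20.577,-22.577) [heading=225, draw]
Final: pos=(-20.577,-22.577), heading=225, 4 segment(s) drawn
Segments drawn: 4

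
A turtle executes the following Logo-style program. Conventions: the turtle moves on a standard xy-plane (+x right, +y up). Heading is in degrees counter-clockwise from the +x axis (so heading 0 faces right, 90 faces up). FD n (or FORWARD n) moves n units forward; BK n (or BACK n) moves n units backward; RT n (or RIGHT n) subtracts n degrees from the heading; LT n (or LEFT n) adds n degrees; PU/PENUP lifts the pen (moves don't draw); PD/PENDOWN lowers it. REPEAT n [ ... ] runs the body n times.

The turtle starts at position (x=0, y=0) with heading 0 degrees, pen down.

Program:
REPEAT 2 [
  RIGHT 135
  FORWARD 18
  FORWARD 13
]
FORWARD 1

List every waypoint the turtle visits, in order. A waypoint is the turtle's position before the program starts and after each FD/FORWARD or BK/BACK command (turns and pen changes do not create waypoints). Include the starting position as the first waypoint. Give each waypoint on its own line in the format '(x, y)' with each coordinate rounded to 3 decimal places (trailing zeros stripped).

Answer: (0, 0)
(-12.728, -12.728)
(-21.92, -21.92)
(-21.92, -3.92)
(-21.92, 9.08)
(-21.92, 10.08)

Derivation:
Executing turtle program step by step:
Start: pos=(0,0), heading=0, pen down
REPEAT 2 [
  -- iteration 1/2 --
  RT 135: heading 0 -> 225
  FD 18: (0,0) -> (-12.728,-12.728) [heading=225, draw]
  FD 13: (-12.728,-12.728) -> (-21.92,-21.92) [heading=225, draw]
  -- iteration 2/2 --
  RT 135: heading 225 -> 90
  FD 18: (-21.92,-21.92) -> (-21.92,-3.92) [heading=90, draw]
  FD 13: (-21.92,-3.92) -> (-21.92,9.08) [heading=90, draw]
]
FD 1: (-21.92,9.08) -> (-21.92,10.08) [heading=90, draw]
Final: pos=(-21.92,10.08), heading=90, 5 segment(s) drawn
Waypoints (6 total):
(0, 0)
(-12.728, -12.728)
(-21.92, -21.92)
(-21.92, -3.92)
(-21.92, 9.08)
(-21.92, 10.08)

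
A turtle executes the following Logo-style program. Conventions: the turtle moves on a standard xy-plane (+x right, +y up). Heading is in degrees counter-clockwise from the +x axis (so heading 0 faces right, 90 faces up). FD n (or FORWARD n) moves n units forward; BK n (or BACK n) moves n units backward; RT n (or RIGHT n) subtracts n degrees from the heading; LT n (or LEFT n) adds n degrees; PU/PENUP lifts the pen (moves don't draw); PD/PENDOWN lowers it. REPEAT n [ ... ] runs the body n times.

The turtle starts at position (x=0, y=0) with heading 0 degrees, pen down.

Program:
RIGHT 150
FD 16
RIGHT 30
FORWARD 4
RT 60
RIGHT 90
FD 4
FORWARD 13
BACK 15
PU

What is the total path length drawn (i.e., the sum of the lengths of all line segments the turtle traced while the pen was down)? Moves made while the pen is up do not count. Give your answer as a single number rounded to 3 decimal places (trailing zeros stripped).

Answer: 52

Derivation:
Executing turtle program step by step:
Start: pos=(0,0), heading=0, pen down
RT 150: heading 0 -> 210
FD 16: (0,0) -> (-13.856,-8) [heading=210, draw]
RT 30: heading 210 -> 180
FD 4: (-13.856,-8) -> (-17.856,-8) [heading=180, draw]
RT 60: heading 180 -> 120
RT 90: heading 120 -> 30
FD 4: (-17.856,-8) -> (-14.392,-6) [heading=30, draw]
FD 13: (-14.392,-6) -> (-3.134,0.5) [heading=30, draw]
BK 15: (-3.134,0.5) -> (-16.124,-7) [heading=30, draw]
PU: pen up
Final: pos=(-16.124,-7), heading=30, 5 segment(s) drawn

Segment lengths:
  seg 1: (0,0) -> (-13.856,-8), length = 16
  seg 2: (-13.856,-8) -> (-17.856,-8), length = 4
  seg 3: (-17.856,-8) -> (-14.392,-6), length = 4
  seg 4: (-14.392,-6) -> (-3.134,0.5), length = 13
  seg 5: (-3.134,0.5) -> (-16.124,-7), length = 15
Total = 52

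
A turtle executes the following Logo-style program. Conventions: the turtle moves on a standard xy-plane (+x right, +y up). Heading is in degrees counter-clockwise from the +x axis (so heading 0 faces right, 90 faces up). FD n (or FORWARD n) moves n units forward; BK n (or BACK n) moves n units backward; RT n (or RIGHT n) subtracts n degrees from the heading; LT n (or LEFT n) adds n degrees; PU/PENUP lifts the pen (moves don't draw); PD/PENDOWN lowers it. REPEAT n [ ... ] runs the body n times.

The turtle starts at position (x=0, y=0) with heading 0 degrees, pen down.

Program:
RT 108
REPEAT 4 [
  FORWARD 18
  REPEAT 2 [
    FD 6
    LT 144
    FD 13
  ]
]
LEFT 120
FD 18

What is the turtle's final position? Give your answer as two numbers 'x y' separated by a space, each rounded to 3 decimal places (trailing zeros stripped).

Answer: -7.646 26.302

Derivation:
Executing turtle program step by step:
Start: pos=(0,0), heading=0, pen down
RT 108: heading 0 -> 252
REPEAT 4 [
  -- iteration 1/4 --
  FD 18: (0,0) -> (-5.562,-17.119) [heading=252, draw]
  REPEAT 2 [
    -- iteration 1/2 --
    FD 6: (-5.562,-17.119) -> (-7.416,-22.825) [heading=252, draw]
    LT 144: heading 252 -> 36
    FD 13: (-7.416,-22.825) -> (3.101,-15.184) [heading=36, draw]
    -- iteration 2/2 --
    FD 6: (3.101,-15.184) -> (7.955,-11.657) [heading=36, draw]
    LT 144: heading 36 -> 180
    FD 13: (7.955,-11.657) -> (-5.045,-11.657) [heading=180, draw]
  ]
  -- iteration 2/4 --
  FD 18: (-5.045,-11.657) -> (-23.045,-11.657) [heading=180, draw]
  REPEAT 2 [
    -- iteration 1/2 --
    FD 6: (-23.045,-11.657) -> (-29.045,-11.657) [heading=180, draw]
    LT 144: heading 180 -> 324
    FD 13: (-29.045,-11.657) -> (-18.528,-19.299) [heading=324, draw]
    -- iteration 2/2 --
    FD 6: (-18.528,-19.299) -> (-13.674,-22.825) [heading=324, draw]
    LT 144: heading 324 -> 108
    FD 13: (-13.674,-22.825) -> (-17.691,-10.462) [heading=108, draw]
  ]
  -- iteration 3/4 --
  FD 18: (-17.691,-10.462) -> (-23.253,6.657) [heading=108, draw]
  REPEAT 2 [
    -- iteration 1/2 --
    FD 6: (-23.253,6.657) -> (-25.107,12.364) [heading=108, draw]
    LT 144: heading 108 -> 252
    FD 13: (-25.107,12.364) -> (-29.125,0) [heading=252, draw]
    -- iteration 2/2 --
    FD 6: (-29.125,0) -> (-30.979,-5.706) [heading=252, draw]
    LT 144: heading 252 -> 36
    FD 13: (-30.979,-5.706) -> (-20.461,1.935) [heading=36, draw]
  ]
  -- iteration 4/4 --
  FD 18: (-20.461,1.935) -> (-5.899,12.515) [heading=36, draw]
  REPEAT 2 [
    -- iteration 1/2 --
    FD 6: (-5.899,12.515) -> (-1.045,16.042) [heading=36, draw]
    LT 144: heading 36 -> 180
    FD 13: (-1.045,16.042) -> (-14.045,16.042) [heading=180, draw]
    -- iteration 2/2 --
    FD 6: (-14.045,16.042) -> (-20.045,16.042) [heading=180, draw]
    LT 144: heading 180 -> 324
    FD 13: (-20.045,16.042) -> (-9.528,8.401) [heading=324, draw]
  ]
]
LT 120: heading 324 -> 84
FD 18: (-9.528,8.401) -> (-7.646,26.302) [heading=84, draw]
Final: pos=(-7.646,26.302), heading=84, 21 segment(s) drawn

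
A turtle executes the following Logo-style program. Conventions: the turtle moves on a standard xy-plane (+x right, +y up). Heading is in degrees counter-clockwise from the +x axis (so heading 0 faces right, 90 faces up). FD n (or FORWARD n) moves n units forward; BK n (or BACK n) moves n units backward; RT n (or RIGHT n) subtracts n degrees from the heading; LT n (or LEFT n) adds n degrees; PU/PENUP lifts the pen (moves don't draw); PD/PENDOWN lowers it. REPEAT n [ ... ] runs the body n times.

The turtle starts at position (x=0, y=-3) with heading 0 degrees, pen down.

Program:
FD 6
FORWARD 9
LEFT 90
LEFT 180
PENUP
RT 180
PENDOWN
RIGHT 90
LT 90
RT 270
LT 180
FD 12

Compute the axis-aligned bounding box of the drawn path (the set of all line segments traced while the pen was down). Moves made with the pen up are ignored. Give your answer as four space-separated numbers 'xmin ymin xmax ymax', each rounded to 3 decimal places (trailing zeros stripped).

Answer: 0 -3 27 -3

Derivation:
Executing turtle program step by step:
Start: pos=(0,-3), heading=0, pen down
FD 6: (0,-3) -> (6,-3) [heading=0, draw]
FD 9: (6,-3) -> (15,-3) [heading=0, draw]
LT 90: heading 0 -> 90
LT 180: heading 90 -> 270
PU: pen up
RT 180: heading 270 -> 90
PD: pen down
RT 90: heading 90 -> 0
LT 90: heading 0 -> 90
RT 270: heading 90 -> 180
LT 180: heading 180 -> 0
FD 12: (15,-3) -> (27,-3) [heading=0, draw]
Final: pos=(27,-3), heading=0, 3 segment(s) drawn

Segment endpoints: x in {0, 6, 15, 27}, y in {-3}
xmin=0, ymin=-3, xmax=27, ymax=-3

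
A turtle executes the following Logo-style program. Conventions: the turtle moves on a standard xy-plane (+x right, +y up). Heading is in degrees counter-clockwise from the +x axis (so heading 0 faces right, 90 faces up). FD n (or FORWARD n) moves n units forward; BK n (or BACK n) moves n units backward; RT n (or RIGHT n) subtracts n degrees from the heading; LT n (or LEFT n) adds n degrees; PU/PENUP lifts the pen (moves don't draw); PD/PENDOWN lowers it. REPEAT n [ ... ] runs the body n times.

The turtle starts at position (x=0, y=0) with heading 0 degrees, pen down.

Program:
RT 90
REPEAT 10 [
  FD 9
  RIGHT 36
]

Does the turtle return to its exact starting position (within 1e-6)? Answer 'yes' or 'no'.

Executing turtle program step by step:
Start: pos=(0,0), heading=0, pen down
RT 90: heading 0 -> 270
REPEAT 10 [
  -- iteration 1/10 --
  FD 9: (0,0) -> (0,-9) [heading=270, draw]
  RT 36: heading 270 -> 234
  -- iteration 2/10 --
  FD 9: (0,-9) -> (-5.29,-16.281) [heading=234, draw]
  RT 36: heading 234 -> 198
  -- iteration 3/10 --
  FD 9: (-5.29,-16.281) -> (-13.85,-19.062) [heading=198, draw]
  RT 36: heading 198 -> 162
  -- iteration 4/10 --
  FD 9: (-13.85,-19.062) -> (-22.409,-16.281) [heading=162, draw]
  RT 36: heading 162 -> 126
  -- iteration 5/10 --
  FD 9: (-22.409,-16.281) -> (-27.699,-9) [heading=126, draw]
  RT 36: heading 126 -> 90
  -- iteration 6/10 --
  FD 9: (-27.699,-9) -> (-27.699,0) [heading=90, draw]
  RT 36: heading 90 -> 54
  -- iteration 7/10 --
  FD 9: (-27.699,0) -> (-22.409,7.281) [heading=54, draw]
  RT 36: heading 54 -> 18
  -- iteration 8/10 --
  FD 9: (-22.409,7.281) -> (-13.85,10.062) [heading=18, draw]
  RT 36: heading 18 -> 342
  -- iteration 9/10 --
  FD 9: (-13.85,10.062) -> (-5.29,7.281) [heading=342, draw]
  RT 36: heading 342 -> 306
  -- iteration 10/10 --
  FD 9: (-5.29,7.281) -> (0,0) [heading=306, draw]
  RT 36: heading 306 -> 270
]
Final: pos=(0,0), heading=270, 10 segment(s) drawn

Start position: (0, 0)
Final position: (0, 0)
Distance = 0; < 1e-6 -> CLOSED

Answer: yes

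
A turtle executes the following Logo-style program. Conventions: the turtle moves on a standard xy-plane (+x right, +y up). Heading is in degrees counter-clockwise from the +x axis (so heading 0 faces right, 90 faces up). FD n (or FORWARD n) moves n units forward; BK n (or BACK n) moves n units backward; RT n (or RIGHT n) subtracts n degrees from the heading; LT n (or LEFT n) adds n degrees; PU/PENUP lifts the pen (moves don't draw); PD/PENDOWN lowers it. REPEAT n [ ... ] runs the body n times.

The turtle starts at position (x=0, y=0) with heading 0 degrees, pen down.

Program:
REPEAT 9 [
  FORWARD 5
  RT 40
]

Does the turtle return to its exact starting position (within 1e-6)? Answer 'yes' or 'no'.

Executing turtle program step by step:
Start: pos=(0,0), heading=0, pen down
REPEAT 9 [
  -- iteration 1/9 --
  FD 5: (0,0) -> (5,0) [heading=0, draw]
  RT 40: heading 0 -> 320
  -- iteration 2/9 --
  FD 5: (5,0) -> (8.83,-3.214) [heading=320, draw]
  RT 40: heading 320 -> 280
  -- iteration 3/9 --
  FD 5: (8.83,-3.214) -> (9.698,-8.138) [heading=280, draw]
  RT 40: heading 280 -> 240
  -- iteration 4/9 --
  FD 5: (9.698,-8.138) -> (7.198,-12.468) [heading=240, draw]
  RT 40: heading 240 -> 200
  -- iteration 5/9 --
  FD 5: (7.198,-12.468) -> (2.5,-14.178) [heading=200, draw]
  RT 40: heading 200 -> 160
  -- iteration 6/9 --
  FD 5: (2.5,-14.178) -> (-2.198,-12.468) [heading=160, draw]
  RT 40: heading 160 -> 120
  -- iteration 7/9 --
  FD 5: (-2.198,-12.468) -> (-4.698,-8.138) [heading=120, draw]
  RT 40: heading 120 -> 80
  -- iteration 8/9 --
  FD 5: (-4.698,-8.138) -> (-3.83,-3.214) [heading=80, draw]
  RT 40: heading 80 -> 40
  -- iteration 9/9 --
  FD 5: (-3.83,-3.214) -> (0,0) [heading=40, draw]
  RT 40: heading 40 -> 0
]
Final: pos=(0,0), heading=0, 9 segment(s) drawn

Start position: (0, 0)
Final position: (0, 0)
Distance = 0; < 1e-6 -> CLOSED

Answer: yes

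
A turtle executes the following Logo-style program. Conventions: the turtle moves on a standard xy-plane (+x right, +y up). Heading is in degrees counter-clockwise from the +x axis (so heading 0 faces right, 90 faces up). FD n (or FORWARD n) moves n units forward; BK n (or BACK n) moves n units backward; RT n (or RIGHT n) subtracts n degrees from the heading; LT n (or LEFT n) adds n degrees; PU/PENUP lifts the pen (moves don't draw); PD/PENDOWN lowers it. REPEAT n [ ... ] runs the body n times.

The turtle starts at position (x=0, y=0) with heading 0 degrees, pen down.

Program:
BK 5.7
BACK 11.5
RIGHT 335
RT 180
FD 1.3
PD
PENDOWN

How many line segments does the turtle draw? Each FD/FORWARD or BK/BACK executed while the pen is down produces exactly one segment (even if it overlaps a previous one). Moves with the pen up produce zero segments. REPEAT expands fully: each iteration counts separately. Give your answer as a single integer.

Executing turtle program step by step:
Start: pos=(0,0), heading=0, pen down
BK 5.7: (0,0) -> (-5.7,0) [heading=0, draw]
BK 11.5: (-5.7,0) -> (-17.2,0) [heading=0, draw]
RT 335: heading 0 -> 25
RT 180: heading 25 -> 205
FD 1.3: (-17.2,0) -> (-18.378,-0.549) [heading=205, draw]
PD: pen down
PD: pen down
Final: pos=(-18.378,-0.549), heading=205, 3 segment(s) drawn
Segments drawn: 3

Answer: 3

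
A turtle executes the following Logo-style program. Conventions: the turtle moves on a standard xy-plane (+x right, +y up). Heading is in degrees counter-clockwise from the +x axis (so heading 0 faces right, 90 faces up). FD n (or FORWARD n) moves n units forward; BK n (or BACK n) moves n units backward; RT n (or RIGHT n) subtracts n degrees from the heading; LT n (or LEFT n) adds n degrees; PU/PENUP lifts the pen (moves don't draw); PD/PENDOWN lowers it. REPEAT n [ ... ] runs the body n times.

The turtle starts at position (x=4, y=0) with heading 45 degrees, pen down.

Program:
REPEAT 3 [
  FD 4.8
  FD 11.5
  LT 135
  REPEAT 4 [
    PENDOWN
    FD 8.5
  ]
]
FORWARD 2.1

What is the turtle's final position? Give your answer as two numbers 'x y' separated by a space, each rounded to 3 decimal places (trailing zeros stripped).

Executing turtle program step by step:
Start: pos=(4,0), heading=45, pen down
REPEAT 3 [
  -- iteration 1/3 --
  FD 4.8: (4,0) -> (7.394,3.394) [heading=45, draw]
  FD 11.5: (7.394,3.394) -> (15.526,11.526) [heading=45, draw]
  LT 135: heading 45 -> 180
  REPEAT 4 [
    -- iteration 1/4 --
    PD: pen down
    FD 8.5: (15.526,11.526) -> (7.026,11.526) [heading=180, draw]
    -- iteration 2/4 --
    PD: pen down
    FD 8.5: (7.026,11.526) -> (-1.474,11.526) [heading=180, draw]
    -- iteration 3/4 --
    PD: pen down
    FD 8.5: (-1.474,11.526) -> (-9.974,11.526) [heading=180, draw]
    -- iteration 4/4 --
    PD: pen down
    FD 8.5: (-9.974,11.526) -> (-18.474,11.526) [heading=180, draw]
  ]
  -- iteration 2/3 --
  FD 4.8: (-18.474,11.526) -> (-23.274,11.526) [heading=180, draw]
  FD 11.5: (-23.274,11.526) -> (-34.774,11.526) [heading=180, draw]
  LT 135: heading 180 -> 315
  REPEAT 4 [
    -- iteration 1/4 --
    PD: pen down
    FD 8.5: (-34.774,11.526) -> (-28.764,5.515) [heading=315, draw]
    -- iteration 2/4 --
    PD: pen down
    FD 8.5: (-28.764,5.515) -> (-22.753,-0.495) [heading=315, draw]
    -- iteration 3/4 --
    PD: pen down
    FD 8.5: (-22.753,-0.495) -> (-16.743,-6.505) [heading=315, draw]
    -- iteration 4/4 --
    PD: pen down
    FD 8.5: (-16.743,-6.505) -> (-10.733,-12.516) [heading=315, draw]
  ]
  -- iteration 3/3 --
  FD 4.8: (-10.733,-12.516) -> (-7.338,-15.91) [heading=315, draw]
  FD 11.5: (-7.338,-15.91) -> (0.793,-24.042) [heading=315, draw]
  LT 135: heading 315 -> 90
  REPEAT 4 [
    -- iteration 1/4 --
    PD: pen down
    FD 8.5: (0.793,-24.042) -> (0.793,-15.542) [heading=90, draw]
    -- iteration 2/4 --
    PD: pen down
    FD 8.5: (0.793,-15.542) -> (0.793,-7.042) [heading=90, draw]
    -- iteration 3/4 --
    PD: pen down
    FD 8.5: (0.793,-7.042) -> (0.793,1.458) [heading=90, draw]
    -- iteration 4/4 --
    PD: pen down
    FD 8.5: (0.793,1.458) -> (0.793,9.958) [heading=90, draw]
  ]
]
FD 2.1: (0.793,9.958) -> (0.793,12.058) [heading=90, draw]
Final: pos=(0.793,12.058), heading=90, 19 segment(s) drawn

Answer: 0.793 12.058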